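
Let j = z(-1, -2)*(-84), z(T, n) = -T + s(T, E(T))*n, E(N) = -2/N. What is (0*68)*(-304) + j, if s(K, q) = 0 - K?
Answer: 84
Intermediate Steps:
s(K, q) = -K
z(T, n) = -T - T*n (z(T, n) = -T + (-T)*n = -T - T*n)
j = 84 (j = -(-1 - 1*(-2))*(-84) = -(-1 + 2)*(-84) = -1*1*(-84) = -1*(-84) = 84)
(0*68)*(-304) + j = (0*68)*(-304) + 84 = 0*(-304) + 84 = 0 + 84 = 84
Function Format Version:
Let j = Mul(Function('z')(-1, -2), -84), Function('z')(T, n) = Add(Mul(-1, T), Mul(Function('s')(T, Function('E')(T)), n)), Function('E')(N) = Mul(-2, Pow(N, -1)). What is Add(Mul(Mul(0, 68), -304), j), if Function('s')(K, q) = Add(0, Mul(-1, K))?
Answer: 84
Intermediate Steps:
Function('s')(K, q) = Mul(-1, K)
Function('z')(T, n) = Add(Mul(-1, T), Mul(-1, T, n)) (Function('z')(T, n) = Add(Mul(-1, T), Mul(Mul(-1, T), n)) = Add(Mul(-1, T), Mul(-1, T, n)))
j = 84 (j = Mul(Mul(-1, Add(-1, Mul(-1, -2))), -84) = Mul(Mul(-1, Add(-1, 2)), -84) = Mul(Mul(-1, 1), -84) = Mul(-1, -84) = 84)
Add(Mul(Mul(0, 68), -304), j) = Add(Mul(Mul(0, 68), -304), 84) = Add(Mul(0, -304), 84) = Add(0, 84) = 84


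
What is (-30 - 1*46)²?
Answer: 5776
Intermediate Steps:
(-30 - 1*46)² = (-30 - 46)² = (-76)² = 5776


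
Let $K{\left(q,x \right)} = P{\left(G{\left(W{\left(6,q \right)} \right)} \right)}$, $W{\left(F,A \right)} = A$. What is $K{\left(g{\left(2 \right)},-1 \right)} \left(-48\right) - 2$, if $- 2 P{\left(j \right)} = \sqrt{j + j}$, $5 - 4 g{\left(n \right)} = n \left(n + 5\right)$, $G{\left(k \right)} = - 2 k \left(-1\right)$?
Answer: $-2 + 72 i \approx -2.0 + 72.0 i$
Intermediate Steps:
$G{\left(k \right)} = 2 k$
$g{\left(n \right)} = \frac{5}{4} - \frac{n \left(5 + n\right)}{4}$ ($g{\left(n \right)} = \frac{5}{4} - \frac{n \left(n + 5\right)}{4} = \frac{5}{4} - \frac{n \left(5 + n\right)}{4}$)
$P{\left(j \right)} = - \frac{\sqrt{2} \sqrt{j}}{2}$ ($P{\left(j \right)} = - \frac{\sqrt{j + j}}{2} = - \frac{\sqrt{2 j}}{2} = - \frac{\sqrt{2} \sqrt{j}}{2}$)
$K{\left(q,x \right)} = - \sqrt{q}$ ($K{\left(q,x \right)} = - \frac{\sqrt{2} \sqrt{2 q}}{2} = - \frac{\sqrt{2} \sqrt{2} \sqrt{q}}{2} = - \sqrt{q}$)
$K{\left(g{\left(2 \right)},-1 \right)} \left(-48\right) - 2 = - \sqrt{\frac{5}{4} - \frac{5}{2} - \frac{2^{2}}{4}} \left(-48\right) - 2 = - \sqrt{\frac{5}{4} - \frac{5}{2} - 1} \left(-48\right) - 2 = - \sqrt{- \frac{9}{4}} \left(-48\right) - 2 = - \frac{3 i}{2} \left(-48\right) - 2 = 72 i - 2 = -2 + 72 i$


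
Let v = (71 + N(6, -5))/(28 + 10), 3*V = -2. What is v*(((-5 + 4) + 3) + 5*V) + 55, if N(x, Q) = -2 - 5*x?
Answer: 1019/19 ≈ 53.632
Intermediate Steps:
V = -⅔ (V = (⅓)*(-2) = -⅔ ≈ -0.66667)
v = 39/38 (v = (71 + (-2 - 5*6))/(28 + 10) = (71 + (-2 - 30))/38 = (71 - 32)*(1/38) = 39*(1/38) = 39/38 ≈ 1.0263)
v*(((-5 + 4) + 3) + 5*V) + 55 = 39*(((-5 + 4) + 3) + 5*(-⅔))/38 + 55 = 39*((-1 + 3) - 10/3)/38 + 55 = 39*(2 - 10/3)/38 + 55 = (39/38)*(-4/3) + 55 = -26/19 + 55 = 1019/19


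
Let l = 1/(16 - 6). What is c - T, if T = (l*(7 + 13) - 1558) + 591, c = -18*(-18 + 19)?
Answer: 947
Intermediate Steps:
c = -18 (c = -18*1 = -18)
l = ⅒ (l = 1/10 = ⅒ ≈ 0.10000)
T = -965 (T = ((7 + 13)/10 - 1558) + 591 = ((⅒)*20 - 1558) + 591 = (2 - 1558) + 591 = -1556 + 591 = -965)
c - T = -18 - 1*(-965) = -18 + 965 = 947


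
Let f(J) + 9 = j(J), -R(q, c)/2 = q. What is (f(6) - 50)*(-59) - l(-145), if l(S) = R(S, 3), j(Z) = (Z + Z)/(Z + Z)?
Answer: 3132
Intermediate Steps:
R(q, c) = -2*q
j(Z) = 1 (j(Z) = (2*Z)/((2*Z)) = (2*Z)*(1/(2*Z)) = 1)
f(J) = -8 (f(J) = -9 + 1 = -8)
l(S) = -2*S
(f(6) - 50)*(-59) - l(-145) = (-8 - 50)*(-59) - (-2)*(-145) = -58*(-59) - 1*290 = 3422 - 290 = 3132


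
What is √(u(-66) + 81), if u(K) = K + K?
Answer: I*√51 ≈ 7.1414*I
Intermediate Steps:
u(K) = 2*K
√(u(-66) + 81) = √(2*(-66) + 81) = √(-132 + 81) = √(-51) = I*√51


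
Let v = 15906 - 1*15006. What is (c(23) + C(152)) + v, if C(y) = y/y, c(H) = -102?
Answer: 799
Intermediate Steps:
v = 900 (v = 15906 - 15006 = 900)
C(y) = 1
(c(23) + C(152)) + v = (-102 + 1) + 900 = -101 + 900 = 799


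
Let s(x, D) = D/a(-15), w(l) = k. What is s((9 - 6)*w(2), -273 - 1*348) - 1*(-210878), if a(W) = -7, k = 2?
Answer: 1476767/7 ≈ 2.1097e+5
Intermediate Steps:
w(l) = 2
s(x, D) = -D/7 (s(x, D) = D/(-7) = D*(-1/7) = -D/7)
s((9 - 6)*w(2), -273 - 1*348) - 1*(-210878) = -(-273 - 1*348)/7 - 1*(-210878) = -(-273 - 348)/7 + 210878 = -1/7*(-621) + 210878 = 621/7 + 210878 = 1476767/7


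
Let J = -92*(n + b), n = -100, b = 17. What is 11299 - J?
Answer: 3663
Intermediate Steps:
J = 7636 (J = -92*(-100 + 17) = -92*(-83) = 7636)
11299 - J = 11299 - 1*7636 = 11299 - 7636 = 3663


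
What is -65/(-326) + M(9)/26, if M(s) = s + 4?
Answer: 114/163 ≈ 0.69939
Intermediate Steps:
M(s) = 4 + s
-65/(-326) + M(9)/26 = -65/(-326) + (4 + 9)/26 = -65*(-1/326) + 13*(1/26) = 65/326 + ½ = 114/163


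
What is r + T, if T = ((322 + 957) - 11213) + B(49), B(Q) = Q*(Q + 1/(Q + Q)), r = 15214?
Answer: 15363/2 ≈ 7681.5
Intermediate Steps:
B(Q) = Q*(Q + 1/(2*Q))
T = -15065/2 (T = ((322 + 957) - 11213) + (1/2 + 49**2) = (1279 - 11213) + (1/2 + 2401) = -9934 + 4803/2 = -15065/2 ≈ -7532.5)
r + T = 15214 - 15065/2 = 15363/2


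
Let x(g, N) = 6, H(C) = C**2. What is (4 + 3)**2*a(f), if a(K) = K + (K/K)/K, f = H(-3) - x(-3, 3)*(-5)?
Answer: 74578/39 ≈ 1912.3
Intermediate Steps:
f = 39 (f = (-3)**2 - 6*(-5) = 9 - 1*(-30) = 9 + 30 = 39)
a(K) = K + 1/K
(4 + 3)**2*a(f) = (4 + 3)**2*(39 + 1/39) = 7**2*(39 + 1/39) = 49*(1522/39) = 74578/39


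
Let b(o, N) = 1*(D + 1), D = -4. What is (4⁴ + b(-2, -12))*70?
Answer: 17710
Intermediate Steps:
b(o, N) = -3 (b(o, N) = 1*(-4 + 1) = 1*(-3) = -3)
(4⁴ + b(-2, -12))*70 = (4⁴ - 3)*70 = (256 - 3)*70 = 253*70 = 17710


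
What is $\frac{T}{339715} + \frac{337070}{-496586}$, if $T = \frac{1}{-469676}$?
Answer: $- \frac{26890767483920193}{39616633523145620} \approx -0.67877$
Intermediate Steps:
$T = - \frac{1}{469676} \approx -2.1291 \cdot 10^{-6}$
$\frac{T}{339715} + \frac{337070}{-496586} = - \frac{1}{469676 \cdot 339715} + \frac{337070}{-496586} = \left(- \frac{1}{469676}\right) \frac{1}{339715} + 337070 \left(- \frac{1}{496586}\right) = - \frac{1}{159555982340} - \frac{168535}{248293} = - \frac{26890767483920193}{39616633523145620}$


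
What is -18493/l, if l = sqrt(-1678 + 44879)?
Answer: -18493*sqrt(43201)/43201 ≈ -88.974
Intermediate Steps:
l = sqrt(43201) ≈ 207.85
-18493/l = -18493*sqrt(43201)/43201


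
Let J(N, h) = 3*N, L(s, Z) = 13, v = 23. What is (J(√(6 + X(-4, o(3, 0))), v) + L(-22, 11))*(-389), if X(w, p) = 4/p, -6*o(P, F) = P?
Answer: -5057 - 1167*I*√2 ≈ -5057.0 - 1650.4*I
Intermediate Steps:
o(P, F) = -P/6
(J(√(6 + X(-4, o(3, 0))), v) + L(-22, 11))*(-389) = (3*√(6 + 4/((-⅙*3))) + 13)*(-389) = (3*√(6 + 4/(-½)) + 13)*(-389) = (3*√(6 + 4*(-2)) + 13)*(-389) = (3*√(6 - 8) + 13)*(-389) = (3*√(-2) + 13)*(-389) = (3*(I*√2) + 13)*(-389) = (3*I*√2 + 13)*(-389) = (13 + 3*I*√2)*(-389) = -5057 - 1167*I*√2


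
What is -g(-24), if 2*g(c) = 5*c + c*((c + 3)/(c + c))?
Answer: 261/4 ≈ 65.250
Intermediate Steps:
g(c) = 3/4 + 11*c/4 (g(c) = (5*c + c*((c + 3)/(c + c)))/2 = (5*c + c*((3 + c)/((2*c))))/2 = (5*c + c*((3 + c)*(1/(2*c))))/2 = (5*c + c*((3 + c)/(2*c)))/2 = (5*c + (3/2 + c/2))/2 = (3/2 + 11*c/2)/2 = 3/4 + 11*c/4)
-g(-24) = -(3/4 + (11/4)*(-24)) = -(3/4 - 66) = -1*(-261/4) = 261/4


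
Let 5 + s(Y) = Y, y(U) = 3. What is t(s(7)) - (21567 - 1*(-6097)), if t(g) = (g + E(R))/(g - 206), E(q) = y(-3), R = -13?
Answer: -5643461/204 ≈ -27664.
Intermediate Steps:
E(q) = 3
s(Y) = -5 + Y
t(g) = (3 + g)/(-206 + g) (t(g) = (g + 3)/(g - 206) = (3 + g)/(-206 + g))
t(s(7)) - (21567 - 1*(-6097)) = (3 + (-5 + 7))/(-206 + (-5 + 7)) - (21567 - 1*(-6097)) = (3 + 2)/(-206 + 2) - (21567 + 6097) = 5/(-204) - 1*27664 = -1/204*5 - 27664 = -5/204 - 27664 = -5643461/204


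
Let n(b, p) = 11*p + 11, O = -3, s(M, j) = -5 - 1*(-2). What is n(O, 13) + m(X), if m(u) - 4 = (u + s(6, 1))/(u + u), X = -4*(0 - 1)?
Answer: 1265/8 ≈ 158.13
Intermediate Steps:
s(M, j) = -3 (s(M, j) = -5 + 2 = -3)
n(b, p) = 11 + 11*p
X = 4 (X = -4*(-1) = 4)
m(u) = 4 + (-3 + u)/(2*u) (m(u) = 4 + (u - 3)/(u + u) = 4 + (-3 + u)/((2*u)) = 4 + (-3 + u)*(1/(2*u)) = 4 + (-3 + u)/(2*u))
n(O, 13) + m(X) = (11 + 11*13) + (3/2)*(-1 + 3*4)/4 = (11 + 143) + (3/2)*(¼)*(-1 + 12) = 154 + (3/2)*(¼)*11 = 154 + 33/8 = 1265/8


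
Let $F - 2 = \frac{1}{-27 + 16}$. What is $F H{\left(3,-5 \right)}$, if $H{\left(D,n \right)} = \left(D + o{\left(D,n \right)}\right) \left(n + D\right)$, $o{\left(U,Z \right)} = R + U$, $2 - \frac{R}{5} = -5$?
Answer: $- \frac{1722}{11} \approx -156.55$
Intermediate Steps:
$R = 35$ ($R = 10 - -25 = 10 + 25 = 35$)
$o{\left(U,Z \right)} = 35 + U$
$H{\left(D,n \right)} = \left(35 + 2 D\right) \left(D + n\right)$ ($H{\left(D,n \right)} = \left(D + \left(35 + D\right)\right) \left(n + D\right) = \left(35 + 2 D\right) \left(D + n\right)$)
$F = \frac{21}{11}$ ($F = 2 + \frac{1}{-27 + 16} = 2 + \frac{1}{-11} = 2 - \frac{1}{11} = \frac{21}{11} \approx 1.9091$)
$F H{\left(3,-5 \right)} = \frac{21 \left(3^{2} + 3 \left(-5\right) + 3 \left(35 + 3\right) - 5 \left(35 + 3\right)\right)}{11} = \frac{21 \left(9 - 15 + 3 \cdot 38 - 190\right)}{11} = \frac{21 \left(9 - 15 + 114 - 190\right)}{11} = \frac{21}{11} \left(-82\right) = - \frac{1722}{11}$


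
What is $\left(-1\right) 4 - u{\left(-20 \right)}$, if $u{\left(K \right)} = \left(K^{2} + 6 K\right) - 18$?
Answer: $-266$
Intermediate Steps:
$u{\left(K \right)} = -18 + K^{2} + 6 K$
$\left(-1\right) 4 - u{\left(-20 \right)} = \left(-1\right) 4 - \left(-18 + \left(-20\right)^{2} + 6 \left(-20\right)\right) = -4 - \left(-18 + 400 - 120\right) = -4 - 262 = -266$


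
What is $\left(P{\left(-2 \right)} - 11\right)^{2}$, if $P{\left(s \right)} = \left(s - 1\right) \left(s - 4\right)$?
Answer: $49$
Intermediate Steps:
$P{\left(s \right)} = \left(-1 + s\right) \left(-4 + s\right)$
$\left(P{\left(-2 \right)} - 11\right)^{2} = \left(\left(4 + \left(-2\right)^{2} - -10\right) - 11\right)^{2} = \left(\left(4 + 4 + 10\right) - 11\right)^{2} = \left(18 - 11\right)^{2} = 7^{2} = 49$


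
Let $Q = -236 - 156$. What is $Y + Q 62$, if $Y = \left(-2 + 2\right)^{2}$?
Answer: $-24304$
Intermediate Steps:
$Y = 0$ ($Y = 0^{2} = 0$)
$Q = -392$ ($Q = -236 - 156 = -392$)
$Y + Q 62 = 0 - 24304 = -24304$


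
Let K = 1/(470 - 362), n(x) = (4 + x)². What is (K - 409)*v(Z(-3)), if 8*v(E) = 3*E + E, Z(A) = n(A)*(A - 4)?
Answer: 309197/216 ≈ 1431.5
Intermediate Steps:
K = 1/108 ≈ 0.0092593
Z(A) = (4 + A)²*(-4 + A) (Z(A) = (4 + A)²*(A - 4) = (4 + A)²*(-4 + A))
v(E) = E/2 (v(E) = (3*E + E)/8 = (4*E)/8 = E/2)
(K - 409)*v(Z(-3)) = (1/108 - 409)*(((4 - 3)²*(-4 - 3))/2) = -44171*1²*(-7)/216 = -44171*1*(-7)/216 = -44171*(-7)/216 = -44171/108*(-7/2) = 309197/216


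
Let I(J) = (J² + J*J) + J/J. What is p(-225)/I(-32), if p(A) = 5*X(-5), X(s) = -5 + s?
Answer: -50/2049 ≈ -0.024402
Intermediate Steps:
p(A) = -50 (p(A) = 5*(-5 - 5) = 5*(-10) = -50)
I(J) = 1 + 2*J² (I(J) = (J² + J²) + 1 = 2*J² + 1 = 1 + 2*J²)
p(-225)/I(-32) = -50/(1 + 2*(-32)²) = -50/(1 + 2*1024) = -50/(1 + 2048) = -50/2049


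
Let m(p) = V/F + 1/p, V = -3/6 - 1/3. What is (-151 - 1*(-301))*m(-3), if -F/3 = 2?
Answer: -175/6 ≈ -29.167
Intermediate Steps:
V = -5/6 (V = -3*1/6 - 1*1/3 = -1/2 - 1/3 = -5/6 ≈ -0.83333)
F = -6 (F = -3*2 = -6)
m(p) = 5/36 + 1/p (m(p) = -5/6/(-6) + 1/p = -5/6*(-1/6) + 1/p = 5/36 + 1/p)
(-151 - 1*(-301))*m(-3) = (-151 - 1*(-301))*(5/36 + 1/(-3)) = (-151 + 301)*(5/36 - 1/3) = 150*(-7/36) = -175/6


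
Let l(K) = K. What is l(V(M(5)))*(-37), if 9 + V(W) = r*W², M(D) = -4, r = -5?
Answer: 3293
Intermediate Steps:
V(W) = -9 - 5*W²
l(V(M(5)))*(-37) = (-9 - 5*(-4)²)*(-37) = (-9 - 5*16)*(-37) = (-9 - 80)*(-37) = -89*(-37) = 3293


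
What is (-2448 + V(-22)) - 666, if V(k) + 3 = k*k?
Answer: -2633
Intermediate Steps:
V(k) = -3 + k**2 (V(k) = -3 + k*k = -3 + k**2)
(-2448 + V(-22)) - 666 = (-2448 + (-3 + (-22)**2)) - 666 = (-2448 + (-3 + 484)) - 666 = (-2448 + 481) - 666 = -1967 - 666 = -2633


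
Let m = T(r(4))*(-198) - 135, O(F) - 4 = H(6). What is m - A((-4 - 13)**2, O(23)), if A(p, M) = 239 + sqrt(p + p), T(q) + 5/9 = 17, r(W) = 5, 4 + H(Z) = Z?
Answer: -3630 - 17*sqrt(2) ≈ -3654.0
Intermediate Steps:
H(Z) = -4 + Z
O(F) = 6 (O(F) = 4 + (-4 + 6) = 4 + 2 = 6)
T(q) = 148/9 (T(q) = -5/9 + 17 = 148/9)
m = -3391 (m = (148/9)*(-198) - 135 = -3256 - 135 = -3391)
A(p, M) = 239 + sqrt(2)*sqrt(p) (A(p, M) = 239 + sqrt(2*p) = 239 + sqrt(2)*sqrt(p))
m - A((-4 - 13)**2, O(23)) = -3391 - (239 + sqrt(2)*sqrt((-4 - 13)**2)) = -3391 - (239 + sqrt(2)*sqrt((-17)**2)) = -3391 - (239 + sqrt(2)*sqrt(289)) = -3391 - (239 + sqrt(2)*17) = -3391 - (239 + 17*sqrt(2)) = -3391 + (-239 - 17*sqrt(2)) = -3630 - 17*sqrt(2)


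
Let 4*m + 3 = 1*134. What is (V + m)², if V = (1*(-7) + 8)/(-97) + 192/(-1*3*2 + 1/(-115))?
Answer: 44408397289/71881899664 ≈ 0.61780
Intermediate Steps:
m = 131/4 (m = -¾ + (1*134)/4 = -¾ + (¼)*134 = -¾ + 67/2 = 131/4 ≈ 32.750)
V = -2142451/67027 (V = (-7 + 8)*(-1/97) + 192/(-3*2 - 1/115) = 1*(-1/97) + 192/(-6 - 1/115) = -1/97 + 192/(-691/115) = -1/97 + 192*(-115/691) = -1/97 - 22080/691 = -2142451/67027 ≈ -31.964)
(V + m)² = (-2142451/67027 + 131/4)² = (210733/268108)² = 44408397289/71881899664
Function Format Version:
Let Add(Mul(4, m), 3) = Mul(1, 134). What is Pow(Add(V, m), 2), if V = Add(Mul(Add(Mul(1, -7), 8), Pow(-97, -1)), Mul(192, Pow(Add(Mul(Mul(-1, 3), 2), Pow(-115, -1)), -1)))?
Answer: Rational(44408397289, 71881899664) ≈ 0.61780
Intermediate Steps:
m = Rational(131, 4) (m = Add(Rational(-3, 4), Mul(Rational(1, 4), Mul(1, 134))) = Add(Rational(-3, 4), Mul(Rational(1, 4), 134)) = Add(Rational(-3, 4), Rational(67, 2)) = Rational(131, 4) ≈ 32.750)
V = Rational(-2142451, 67027) (V = Add(Mul(Add(-7, 8), Rational(-1, 97)), Mul(192, Pow(Add(Mul(-3, 2), Rational(-1, 115)), -1))) = Add(Mul(1, Rational(-1, 97)), Mul(192, Pow(Add(-6, Rational(-1, 115)), -1))) = Add(Rational(-1, 97), Mul(192, Pow(Rational(-691, 115), -1))) = Add(Rational(-1, 97), Mul(192, Rational(-115, 691))) = Add(Rational(-1, 97), Rational(-22080, 691)) = Rational(-2142451, 67027) ≈ -31.964)
Pow(Add(V, m), 2) = Pow(Add(Rational(-2142451, 67027), Rational(131, 4)), 2) = Pow(Rational(210733, 268108), 2) = Rational(44408397289, 71881899664)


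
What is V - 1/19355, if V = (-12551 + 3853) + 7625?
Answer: -20767916/19355 ≈ -1073.0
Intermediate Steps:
V = -1073 (V = -8698 + 7625 = -1073)
V - 1/19355 = -1073 - 1/19355 = -20767916/19355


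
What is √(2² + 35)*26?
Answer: 26*√39 ≈ 162.37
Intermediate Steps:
√(2² + 35)*26 = √(4 + 35)*26 = √39*26 = 26*√39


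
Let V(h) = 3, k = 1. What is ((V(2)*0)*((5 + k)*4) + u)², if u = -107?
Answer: 11449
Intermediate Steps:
((V(2)*0)*((5 + k)*4) + u)² = ((3*0)*((5 + 1)*4) - 107)² = (0*(6*4) - 107)² = (0*24 - 107)² = (0 - 107)² = (-107)² = 11449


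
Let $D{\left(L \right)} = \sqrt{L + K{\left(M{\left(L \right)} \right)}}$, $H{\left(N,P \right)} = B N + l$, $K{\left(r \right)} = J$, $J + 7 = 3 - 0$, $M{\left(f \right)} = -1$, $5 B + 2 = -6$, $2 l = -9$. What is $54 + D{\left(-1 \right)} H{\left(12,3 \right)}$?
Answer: $54 - \frac{237 i \sqrt{5}}{10} \approx 54.0 - 52.995 i$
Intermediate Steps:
$l = - \frac{9}{2}$ ($l = \frac{1}{2} \left(-9\right) = - \frac{9}{2} \approx -4.5$)
$B = - \frac{8}{5}$ ($B = - \frac{2}{5} + \frac{1}{5} \left(-6\right) = - \frac{2}{5} - \frac{6}{5} = - \frac{8}{5} \approx -1.6$)
$J = -4$ ($J = -7 + \left(3 - 0\right) = -7 + \left(3 + 0\right) = -7 + 3 = -4$)
$K{\left(r \right)} = -4$
$H{\left(N,P \right)} = - \frac{9}{2} - \frac{8 N}{5}$ ($H{\left(N,P \right)} = - \frac{8 N}{5} - \frac{9}{2} = - \frac{9}{2} - \frac{8 N}{5}$)
$D{\left(L \right)} = \sqrt{-4 + L}$ ($D{\left(L \right)} = \sqrt{L - 4} = \sqrt{-4 + L}$)
$54 + D{\left(-1 \right)} H{\left(12,3 \right)} = 54 + \sqrt{-4 - 1} \left(- \frac{9}{2} - \frac{96}{5}\right) = 54 + \sqrt{-5} \left(- \frac{9}{2} - \frac{96}{5}\right) = 54 + i \sqrt{5} \left(- \frac{237}{10}\right) = 54 - \frac{237 i \sqrt{5}}{10}$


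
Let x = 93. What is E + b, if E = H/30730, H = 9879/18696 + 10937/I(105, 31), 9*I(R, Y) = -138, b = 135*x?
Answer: 55301098177063/4404715280 ≈ 12555.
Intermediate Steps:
b = 12555 (b = 135*93 = 12555)
I(R, Y) = -46/3 (I(R, Y) = (⅑)*(-138) = -46/3)
H = -102163337/143336 (H = 9879/18696 + 10937/(-46/3) = 9879*(1/18696) + 10937*(-3/46) = 3293/6232 - 32811/46 = -102163337/143336 ≈ -712.75)
E = -102163337/4404715280 (E = -102163337/143336/30730 = -102163337/143336*1/30730 = -102163337/4404715280 ≈ -0.023194)
E + b = -102163337/4404715280 + 12555 = 55301098177063/4404715280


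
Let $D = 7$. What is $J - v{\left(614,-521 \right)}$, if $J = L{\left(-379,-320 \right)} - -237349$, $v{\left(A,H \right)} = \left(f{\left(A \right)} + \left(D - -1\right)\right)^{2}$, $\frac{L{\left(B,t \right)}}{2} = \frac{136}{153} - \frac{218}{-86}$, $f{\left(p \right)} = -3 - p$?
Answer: $- \frac{51674234}{387} \approx -1.3353 \cdot 10^{5}$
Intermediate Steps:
$L{\left(B,t \right)} = \frac{2650}{387}$ ($L{\left(B,t \right)} = 2 \left(\frac{136}{153} - \frac{218}{-86}\right) = 2 \left(136 \cdot \frac{1}{153} - - \frac{109}{43}\right) = 2 \left(\frac{8}{9} + \frac{109}{43}\right) = 2 \cdot \frac{1325}{387} = \frac{2650}{387}$)
$v{\left(A,H \right)} = \left(5 - A\right)^{2}$ ($v{\left(A,H \right)} = \left(\left(-3 - A\right) + \left(7 - -1\right)\right)^{2} = \left(\left(-3 - A\right) + \left(7 + 1\right)\right)^{2} = \left(\left(-3 - A\right) + 8\right)^{2} = \left(5 - A\right)^{2}$)
$J = \frac{91856713}{387}$ ($J = \frac{2650}{387} - -237349 = \frac{2650}{387} + 237349 = \frac{91856713}{387} \approx 2.3736 \cdot 10^{5}$)
$J - v{\left(614,-521 \right)} = \frac{91856713}{387} - \left(-5 + 614\right)^{2} = \frac{91856713}{387} - 609^{2} = \frac{91856713}{387} - 370881 = - \frac{51674234}{387}$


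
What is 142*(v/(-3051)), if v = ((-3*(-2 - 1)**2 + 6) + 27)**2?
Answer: -568/339 ≈ -1.6755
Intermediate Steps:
v = 36 (v = ((-3*(-3)**2 + 6) + 27)**2 = ((-3*9 + 6) + 27)**2 = ((-27 + 6) + 27)**2 = (-21 + 27)**2 = 6**2 = 36)
142*(v/(-3051)) = 142*(36/(-3051)) = 142*(36*(-1/3051)) = 142*(-4/339) = -568/339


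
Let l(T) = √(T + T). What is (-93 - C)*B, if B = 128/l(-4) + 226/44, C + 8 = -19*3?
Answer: -1582/11 + 896*I*√2 ≈ -143.82 + 1267.1*I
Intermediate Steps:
l(T) = √2*√T (l(T) = √(2*T) = √2*√T)
C = -65 (C = -8 - 19*3 = -8 - 57 = -65)
B = 113/22 - 32*I*√2 (B = 128/((√2*√(-4))) + 226/44 = 128/((√2*(2*I))) + 226*(1/44) = 128/((2*I*√2)) + 113/22 = 128*(-I*√2/4) + 113/22 = -32*I*√2 + 113/22 = 113/22 - 32*I*√2 ≈ 5.1364 - 45.255*I)
(-93 - C)*B = (-93 - 1*(-65))*(113/22 - 32*I*√2) = (-93 + 65)*(113/22 - 32*I*√2) = -28*(113/22 - 32*I*√2) = -1582/11 + 896*I*√2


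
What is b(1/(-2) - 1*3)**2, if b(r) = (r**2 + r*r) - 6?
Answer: 1369/4 ≈ 342.25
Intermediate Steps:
b(r) = -6 + 2*r**2 (b(r) = (r**2 + r**2) - 6 = 2*r**2 - 6 = -6 + 2*r**2)
b(1/(-2) - 1*3)**2 = (-6 + 2*(1/(-2) - 1*3)**2)**2 = (-6 + 2*(-1/2 - 3)**2)**2 = (-6 + 2*(-7/2)**2)**2 = (-6 + 2*(49/4))**2 = (-6 + 49/2)**2 = (37/2)**2 = 1369/4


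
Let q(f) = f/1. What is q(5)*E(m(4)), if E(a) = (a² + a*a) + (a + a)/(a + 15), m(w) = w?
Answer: 3080/19 ≈ 162.11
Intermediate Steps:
q(f) = f (q(f) = f*1 = f)
E(a) = 2*a² + 2*a/(15 + a) (E(a) = (a² + a²) + (2*a)/(15 + a) = 2*a² + 2*a/(15 + a))
q(5)*E(m(4)) = 5*(2*4*(1 + 4² + 15*4)/(15 + 4)) = 5*(2*4*(1 + 16 + 60)/19) = 5*(2*4*(1/19)*77) = 5*(616/19) = 3080/19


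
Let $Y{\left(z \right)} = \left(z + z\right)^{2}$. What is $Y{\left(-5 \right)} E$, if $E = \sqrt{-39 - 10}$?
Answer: $700 i \approx 700.0 i$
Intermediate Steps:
$Y{\left(z \right)} = 4 z^{2}$ ($Y{\left(z \right)} = \left(2 z\right)^{2} = 4 z^{2}$)
$E = 7 i$ ($E = \sqrt{-49} = 7 i \approx 7.0 i$)
$Y{\left(-5 \right)} E = 4 \left(-5\right)^{2} \cdot 7 i = 4 \cdot 25 \cdot 7 i = 100 \cdot 7 i = 700 i$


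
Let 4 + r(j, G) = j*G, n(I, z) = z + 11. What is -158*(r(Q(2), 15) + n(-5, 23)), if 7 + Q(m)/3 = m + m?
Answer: 16590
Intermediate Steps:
Q(m) = -21 + 6*m (Q(m) = -21 + 3*(m + m) = -21 + 3*(2*m) = -21 + 6*m)
n(I, z) = 11 + z
r(j, G) = -4 + G*j (r(j, G) = -4 + j*G = -4 + G*j)
-158*(r(Q(2), 15) + n(-5, 23)) = -158*((-4 + 15*(-21 + 6*2)) + (11 + 23)) = -158*((-4 + 15*(-21 + 12)) + 34) = -158*((-4 + 15*(-9)) + 34) = -158*((-4 - 135) + 34) = -158*(-139 + 34) = -158*(-105) = 16590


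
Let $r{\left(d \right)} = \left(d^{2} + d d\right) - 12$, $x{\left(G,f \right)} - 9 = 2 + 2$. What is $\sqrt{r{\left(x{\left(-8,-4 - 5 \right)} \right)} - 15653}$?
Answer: $3 i \sqrt{1703} \approx 123.8 i$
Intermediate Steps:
$x{\left(G,f \right)} = 13$ ($x{\left(G,f \right)} = 9 + \left(2 + 2\right) = 9 + 4 = 13$)
$r{\left(d \right)} = -12 + 2 d^{2}$ ($r{\left(d \right)} = \left(d^{2} + d^{2}\right) - 12 = 2 d^{2} - 12 = -12 + 2 d^{2}$)
$\sqrt{r{\left(x{\left(-8,-4 - 5 \right)} \right)} - 15653} = \sqrt{\left(-12 + 2 \cdot 13^{2}\right) - 15653} = \sqrt{\left(-12 + 2 \cdot 169\right) - 15653} = \sqrt{\left(-12 + 338\right) - 15653} = \sqrt{326 - 15653} = \sqrt{-15327} = 3 i \sqrt{1703}$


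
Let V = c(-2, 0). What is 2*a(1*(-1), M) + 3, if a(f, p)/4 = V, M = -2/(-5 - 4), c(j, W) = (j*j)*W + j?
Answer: -13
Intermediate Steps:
c(j, W) = j + W*j² (c(j, W) = j²*W + j = W*j² + j = j + W*j²)
V = -2 (V = -2*(1 + 0*(-2)) = -2*(1 + 0) = -2*1 = -2)
M = 2/9 (M = -2/(-9) = -2*(-⅑) = 2/9 ≈ 0.22222)
a(f, p) = -8 (a(f, p) = 4*(-2) = -8)
2*a(1*(-1), M) + 3 = 2*(-8) + 3 = -16 + 3 = -13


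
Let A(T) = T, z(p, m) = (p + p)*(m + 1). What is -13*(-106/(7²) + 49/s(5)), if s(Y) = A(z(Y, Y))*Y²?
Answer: 2035787/73500 ≈ 27.698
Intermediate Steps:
z(p, m) = 2*p*(1 + m) (z(p, m) = (2*p)*(1 + m) = 2*p*(1 + m))
s(Y) = 2*Y³*(1 + Y) (s(Y) = (2*Y*(1 + Y))*Y² = 2*Y³*(1 + Y))
-13*(-106/(7²) + 49/s(5)) = -13*(-106/(7²) + 49/((2*5³*(1 + 5)))) = -13*(-106/49 + 49/((2*125*6))) = -13*(-106*1/49 + 49/1500) = -13*(-106/49 + 49*(1/1500)) = -13*(-106/49 + 49/1500) = -13*(-156599/73500) = 2035787/73500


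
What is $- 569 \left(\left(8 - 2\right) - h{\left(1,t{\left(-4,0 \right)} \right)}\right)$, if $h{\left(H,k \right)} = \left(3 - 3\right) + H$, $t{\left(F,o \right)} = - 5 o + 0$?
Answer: $-2845$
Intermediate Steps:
$t{\left(F,o \right)} = - 5 o$
$h{\left(H,k \right)} = H$ ($h{\left(H,k \right)} = 0 + H = H$)
$- 569 \left(\left(8 - 2\right) - h{\left(1,t{\left(-4,0 \right)} \right)}\right) = - 569 \left(\left(8 - 2\right) - 1\right) = - 569 \left(6 - 1\right) = \left(-569\right) 5 = -2845$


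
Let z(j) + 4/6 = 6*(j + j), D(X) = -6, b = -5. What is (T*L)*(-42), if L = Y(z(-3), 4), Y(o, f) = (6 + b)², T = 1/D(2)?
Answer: 7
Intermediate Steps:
z(j) = -⅔ + 12*j (z(j) = -⅔ + 6*(j + j) = -⅔ + 6*(2*j) = -⅔ + 12*j)
T = -⅙ (T = 1/(-6) = -⅙ ≈ -0.16667)
Y(o, f) = 1 (Y(o, f) = (6 - 5)² = 1² = 1)
L = 1
(T*L)*(-42) = -⅙*1*(-42) = -⅙*(-42) = 7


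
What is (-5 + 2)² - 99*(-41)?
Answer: 4068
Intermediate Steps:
(-5 + 2)² - 99*(-41) = (-3)² + 4059 = 9 + 4059 = 4068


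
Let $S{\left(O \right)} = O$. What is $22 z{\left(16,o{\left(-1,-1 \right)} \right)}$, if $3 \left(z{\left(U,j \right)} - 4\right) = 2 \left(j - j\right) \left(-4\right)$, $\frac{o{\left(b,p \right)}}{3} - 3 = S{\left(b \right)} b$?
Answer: $88$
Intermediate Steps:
$o{\left(b,p \right)} = 9 + 3 b^{2}$ ($o{\left(b,p \right)} = 9 + 3 b b = 9 + 3 b^{2}$)
$z{\left(U,j \right)} = 4$ ($z{\left(U,j \right)} = 4 + \frac{2 \left(j - j\right) \left(-4\right)}{3} = 4 + \frac{2 \cdot 0 \left(-4\right)}{3} = 4 + \frac{0 \left(-4\right)}{3} = 4 + \frac{1}{3} \cdot 0 = 4 + 0 = 4$)
$22 z{\left(16,o{\left(-1,-1 \right)} \right)} = 22 \cdot 4 = 88$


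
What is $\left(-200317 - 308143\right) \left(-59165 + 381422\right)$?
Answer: $-163854794220$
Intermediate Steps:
$\left(-200317 - 308143\right) \left(-59165 + 381422\right) = \left(-508460\right) 322257 = -163854794220$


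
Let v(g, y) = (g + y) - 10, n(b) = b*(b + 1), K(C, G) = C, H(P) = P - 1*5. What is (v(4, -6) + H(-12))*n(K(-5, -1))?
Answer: -580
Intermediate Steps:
H(P) = -5 + P (H(P) = P - 5 = -5 + P)
n(b) = b*(1 + b)
v(g, y) = -10 + g + y
(v(4, -6) + H(-12))*n(K(-5, -1)) = ((-10 + 4 - 6) + (-5 - 12))*(-5*(1 - 5)) = (-12 - 17)*(-5*(-4)) = -29*20 = -580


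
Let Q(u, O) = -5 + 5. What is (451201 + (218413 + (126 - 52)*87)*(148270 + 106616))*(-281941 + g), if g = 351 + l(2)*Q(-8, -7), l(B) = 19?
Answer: -16138436291227330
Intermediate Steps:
Q(u, O) = 0
g = 351 (g = 351 + 19*0 = 351 + 0 = 351)
(451201 + (218413 + (126 - 52)*87)*(148270 + 106616))*(-281941 + g) = (451201 + (218413 + (126 - 52)*87)*(148270 + 106616))*(-281941 + 351) = (451201 + (218413 + 74*87)*254886)*(-281590) = (451201 + (218413 + 6438)*254886)*(-281590) = (451201 + 224851*254886)*(-281590) = (451201 + 57311371986)*(-281590) = 57311823187*(-281590) = -16138436291227330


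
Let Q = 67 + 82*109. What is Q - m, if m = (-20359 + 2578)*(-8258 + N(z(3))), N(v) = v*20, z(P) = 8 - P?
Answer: -145048393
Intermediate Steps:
N(v) = 20*v
Q = 9005 (Q = 67 + 8938 = 9005)
m = 145057398 (m = (-20359 + 2578)*(-8258 + 20*(8 - 1*3)) = -17781*(-8258 + 20*(8 - 3)) = -17781*(-8258 + 20*5) = -17781*(-8258 + 100) = -17781*(-8158) = 145057398)
Q - m = 9005 - 1*145057398 = 9005 - 145057398 = -145048393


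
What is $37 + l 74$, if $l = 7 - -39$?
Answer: $3441$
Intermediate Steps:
$l = 46$ ($l = 7 + 39 = 46$)
$37 + l 74 = 37 + 46 \cdot 74 = 37 + 3404 = 3441$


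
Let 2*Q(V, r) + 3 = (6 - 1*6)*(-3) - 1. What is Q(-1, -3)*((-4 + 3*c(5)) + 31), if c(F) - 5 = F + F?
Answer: -144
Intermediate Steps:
Q(V, r) = -2 (Q(V, r) = -3/2 + ((6 - 1*6)*(-3) - 1)/2 = -3/2 + ((6 - 6)*(-3) - 1)/2 = -3/2 + (0*(-3) - 1)/2 = -3/2 + (0 - 1)/2 = -3/2 + (1/2)*(-1) = -3/2 - 1/2 = -2)
c(F) = 5 + 2*F (c(F) = 5 + (F + F) = 5 + 2*F)
Q(-1, -3)*((-4 + 3*c(5)) + 31) = -2*((-4 + 3*(5 + 2*5)) + 31) = -2*((-4 + 3*(5 + 10)) + 31) = -2*((-4 + 3*15) + 31) = -2*((-4 + 45) + 31) = -2*(41 + 31) = -2*72 = -144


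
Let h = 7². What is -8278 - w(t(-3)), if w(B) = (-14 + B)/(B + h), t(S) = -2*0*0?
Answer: -57944/7 ≈ -8277.7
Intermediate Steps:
h = 49
t(S) = 0 (t(S) = 0*0 = 0)
w(B) = (-14 + B)/(49 + B) (w(B) = (-14 + B)/(B + 49) = (-14 + B)/(49 + B))
-8278 - w(t(-3)) = -8278 - (-14 + 0)/(49 + 0) = -8278 - (-14)/49 = -8278 - 1*(-2/7) = -8278 + 2/7 = -57944/7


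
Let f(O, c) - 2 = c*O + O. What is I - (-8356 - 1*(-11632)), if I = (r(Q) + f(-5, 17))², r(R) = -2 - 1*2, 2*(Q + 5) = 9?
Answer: 5188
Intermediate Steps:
f(O, c) = 2 + O + O*c (f(O, c) = 2 + (c*O + O) = 2 + (O*c + O) = 2 + (O + O*c) = 2 + O + O*c)
Q = -½ (Q = -5 + (½)*9 = -5 + 9/2 = -½ ≈ -0.50000)
r(R) = -4 (r(R) = -2 - 2 = -4)
I = 8464 (I = (-4 + (2 - 5 - 5*17))² = (-4 + (2 - 5 - 85))² = (-4 - 88)² = (-92)² = 8464)
I - (-8356 - 1*(-11632)) = 8464 - (-8356 - 1*(-11632)) = 8464 - (-8356 + 11632) = 8464 - 1*3276 = 8464 - 3276 = 5188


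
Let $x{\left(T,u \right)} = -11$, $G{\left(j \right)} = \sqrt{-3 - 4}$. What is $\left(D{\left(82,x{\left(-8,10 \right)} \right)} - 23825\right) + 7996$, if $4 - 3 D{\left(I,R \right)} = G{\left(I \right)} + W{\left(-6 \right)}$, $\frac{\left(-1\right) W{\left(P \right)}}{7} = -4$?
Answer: $-15837 - \frac{i \sqrt{7}}{3} \approx -15837.0 - 0.88192 i$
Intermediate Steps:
$G{\left(j \right)} = i \sqrt{7}$ ($G{\left(j \right)} = \sqrt{-7} = i \sqrt{7}$)
$W{\left(P \right)} = 28$ ($W{\left(P \right)} = \left(-7\right) \left(-4\right) = 28$)
$D{\left(I,R \right)} = -8 - \frac{i \sqrt{7}}{3}$ ($D{\left(I,R \right)} = \frac{4}{3} - \frac{i \sqrt{7} + 28}{3} = \frac{4}{3} - \frac{28 + i \sqrt{7}}{3} = \frac{4}{3} - \left(\frac{28}{3} + \frac{i \sqrt{7}}{3}\right) = -8 - \frac{i \sqrt{7}}{3}$)
$\left(D{\left(82,x{\left(-8,10 \right)} \right)} - 23825\right) + 7996 = \left(\left(-8 - \frac{i \sqrt{7}}{3}\right) - 23825\right) + 7996 = \left(-23833 - \frac{i \sqrt{7}}{3}\right) + 7996 = -15837 - \frac{i \sqrt{7}}{3}$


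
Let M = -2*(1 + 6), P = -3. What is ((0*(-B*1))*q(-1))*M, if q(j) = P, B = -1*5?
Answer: 0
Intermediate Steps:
M = -14 (M = -2*7 = -14)
B = -5
q(j) = -3
((0*(-B*1))*q(-1))*M = ((0*(-1*(-5)*1))*(-3))*(-14) = ((0*(5*1))*(-3))*(-14) = ((0*5)*(-3))*(-14) = (0*(-3))*(-14) = 0*(-14) = 0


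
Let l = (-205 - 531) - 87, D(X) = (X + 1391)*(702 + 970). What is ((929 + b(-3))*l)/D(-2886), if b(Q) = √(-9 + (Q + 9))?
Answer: 764567/2499640 + 823*I*√3/2499640 ≈ 0.30587 + 0.00057027*I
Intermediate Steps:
b(Q) = √Q (b(Q) = √(-9 + (9 + Q)) = √Q)
D(X) = 2325752 + 1672*X (D(X) = (1391 + X)*1672 = 2325752 + 1672*X)
l = -823 (l = -736 - 87 = -823)
((929 + b(-3))*l)/D(-2886) = ((929 + √(-3))*(-823))/(2325752 + 1672*(-2886)) = ((929 + I*√3)*(-823))/(2325752 - 4825392) = (-764567 - 823*I*√3)/(-2499640) = (-764567 - 823*I*√3)*(-1/2499640) = 764567/2499640 + 823*I*√3/2499640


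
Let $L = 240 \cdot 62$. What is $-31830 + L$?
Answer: $-16950$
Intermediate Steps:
$L = 14880$
$-31830 + L = -31830 + 14880 = -16950$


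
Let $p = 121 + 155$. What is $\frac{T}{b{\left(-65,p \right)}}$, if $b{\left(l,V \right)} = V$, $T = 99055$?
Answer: $\frac{99055}{276} \approx 358.9$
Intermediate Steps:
$p = 276$
$\frac{T}{b{\left(-65,p \right)}} = \frac{99055}{276}$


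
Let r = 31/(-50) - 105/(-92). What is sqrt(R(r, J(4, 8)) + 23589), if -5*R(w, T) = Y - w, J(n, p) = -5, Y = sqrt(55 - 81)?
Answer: sqrt(31196590385 - 264500*I*sqrt(26))/1150 ≈ 153.59 - 0.0033199*I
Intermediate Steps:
Y = I*sqrt(26) (Y = sqrt(-26) = I*sqrt(26) ≈ 5.099*I)
r = 1199/2300 (r = 31*(-1/50) - 105*(-1/92) = -31/50 + 105/92 = 1199/2300 ≈ 0.52130)
R(w, T) = w/5 - I*sqrt(26)/5 (R(w, T) = -(I*sqrt(26) - w)/5 = -(-w + I*sqrt(26))/5 = w/5 - I*sqrt(26)/5)
sqrt(R(r, J(4, 8)) + 23589) = sqrt(((1/5)*(1199/2300) - I*sqrt(26)/5) + 23589) = sqrt((1199/11500 - I*sqrt(26)/5) + 23589) = sqrt(271274699/11500 - I*sqrt(26)/5)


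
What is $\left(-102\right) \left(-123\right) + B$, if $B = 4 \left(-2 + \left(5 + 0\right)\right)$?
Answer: $12558$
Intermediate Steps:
$B = 12$ ($B = 4 \left(-2 + 5\right) = 4 \cdot 3 = 12$)
$\left(-102\right) \left(-123\right) + B = \left(-102\right) \left(-123\right) + 12 = 12546 + 12 = 12558$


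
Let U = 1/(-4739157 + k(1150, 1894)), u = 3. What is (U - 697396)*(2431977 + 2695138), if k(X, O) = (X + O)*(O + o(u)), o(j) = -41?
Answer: -644596606766623077/180275 ≈ -3.5756e+12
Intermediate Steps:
k(X, O) = (-41 + O)*(O + X) (k(X, O) = (X + O)*(O - 41) = (O + X)*(-41 + O) = (-41 + O)*(O + X))
U = 1/901375 (U = 1/(-4739157 + (1894**2 - 41*1894 - 41*1150 + 1894*1150)) = 1/(-4739157 + (3587236 - 77654 - 47150 + 2178100)) = 1/(-4739157 + 5640532) = 1/901375 ≈ 1.1094e-6)
(U - 697396)*(2431977 + 2695138) = (1/901375 - 697396)*(2431977 + 2695138) = -628615319499/901375*5127115 = -644596606766623077/180275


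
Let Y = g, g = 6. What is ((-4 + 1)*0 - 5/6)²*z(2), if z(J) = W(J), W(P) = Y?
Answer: 25/6 ≈ 4.1667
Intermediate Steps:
Y = 6
W(P) = 6
z(J) = 6
((-4 + 1)*0 - 5/6)²*z(2) = ((-4 + 1)*0 - 5/6)²*6 = (-3*0 - 5*⅙)²*6 = (0 - ⅚)²*6 = (-⅚)²*6 = (25/36)*6 = 25/6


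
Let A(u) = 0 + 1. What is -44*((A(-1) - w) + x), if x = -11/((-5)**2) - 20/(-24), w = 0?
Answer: -4598/75 ≈ -61.307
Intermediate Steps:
A(u) = 1
x = 59/150 (x = -11/25 - 20*(-1/24) = -11*1/25 + 5/6 = -11/25 + 5/6 = 59/150 ≈ 0.39333)
-44*((A(-1) - w) + x) = -44*((1 - 1*0) + 59/150) = -44*((1 + 0) + 59/150) = -44*(1 + 59/150) = -44*209/150 = -4598/75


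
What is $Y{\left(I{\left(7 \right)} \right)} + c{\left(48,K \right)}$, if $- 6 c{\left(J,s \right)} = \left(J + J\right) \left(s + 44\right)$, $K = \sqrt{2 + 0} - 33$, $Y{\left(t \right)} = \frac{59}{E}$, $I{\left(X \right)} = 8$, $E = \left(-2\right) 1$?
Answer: $- \frac{411}{2} - 16 \sqrt{2} \approx -228.13$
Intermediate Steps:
$E = -2$
$Y{\left(t \right)} = - \frac{59}{2}$ ($Y{\left(t \right)} = \frac{59}{-2} = 59 \left(- \frac{1}{2}\right) = - \frac{59}{2}$)
$K = -33 + \sqrt{2}$ ($K = \sqrt{2} - 33 = -33 + \sqrt{2} \approx -31.586$)
$c{\left(J,s \right)} = - \frac{J \left(44 + s\right)}{3}$ ($c{\left(J,s \right)} = - \frac{\left(J + J\right) \left(s + 44\right)}{6} = - \frac{2 J \left(44 + s\right)}{6} = - \frac{J \left(44 + s\right)}{3}$)
$Y{\left(I{\left(7 \right)} \right)} + c{\left(48,K \right)} = - \frac{59}{2} - 16 \left(44 - \left(33 - \sqrt{2}\right)\right) = - \frac{59}{2} - 16 \left(11 + \sqrt{2}\right) = - \frac{59}{2} - \left(176 + 16 \sqrt{2}\right) = - \frac{411}{2} - 16 \sqrt{2}$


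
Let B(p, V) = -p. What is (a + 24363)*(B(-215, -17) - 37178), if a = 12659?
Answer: -1368444186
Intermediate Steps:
(a + 24363)*(B(-215, -17) - 37178) = (12659 + 24363)*(-1*(-215) - 37178) = 37022*(215 - 37178) = 37022*(-36963) = -1368444186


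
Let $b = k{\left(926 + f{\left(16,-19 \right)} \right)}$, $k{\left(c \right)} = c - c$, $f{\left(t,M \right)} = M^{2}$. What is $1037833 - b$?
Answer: $1037833$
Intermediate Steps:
$k{\left(c \right)} = 0$
$b = 0$
$1037833 - b = 1037833 - 0 = 1037833 + 0 = 1037833$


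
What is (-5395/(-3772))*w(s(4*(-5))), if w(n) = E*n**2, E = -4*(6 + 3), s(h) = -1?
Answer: -48555/943 ≈ -51.490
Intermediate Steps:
E = -36 (E = -4*9 = -36)
w(n) = -36*n**2
(-5395/(-3772))*w(s(4*(-5))) = (-5395/(-3772))*(-36*(-1)**2) = (-5395*(-1/3772))*(-36*1) = (5395/3772)*(-36) = -48555/943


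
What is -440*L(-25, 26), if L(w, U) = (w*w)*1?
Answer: -275000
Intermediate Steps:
L(w, U) = w² (L(w, U) = w²*1 = w²)
-440*L(-25, 26) = -440*(-25)² = -440*625 = -275000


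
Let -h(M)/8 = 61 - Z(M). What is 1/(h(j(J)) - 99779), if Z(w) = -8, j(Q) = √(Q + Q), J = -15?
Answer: -1/100331 ≈ -9.9670e-6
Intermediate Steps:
j(Q) = √2*√Q (j(Q) = √(2*Q) = √2*√Q)
h(M) = -552 (h(M) = -8*(61 - 1*(-8)) = -8*(61 + 8) = -8*69 = -552)
1/(h(j(J)) - 99779) = 1/(-552 - 99779) = 1/(-100331) = -1/100331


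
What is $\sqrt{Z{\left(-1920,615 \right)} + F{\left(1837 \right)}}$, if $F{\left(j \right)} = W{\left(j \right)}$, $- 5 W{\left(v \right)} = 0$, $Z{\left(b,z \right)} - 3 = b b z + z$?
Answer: $\sqrt{2267136618} \approx 47614.0$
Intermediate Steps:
$Z{\left(b,z \right)} = 3 + z + z b^{2}$ ($Z{\left(b,z \right)} = 3 + \left(b b z + z\right) = 3 + \left(b^{2} z + z\right) = 3 + \left(z b^{2} + z\right) = 3 + \left(z + z b^{2}\right) = 3 + z + z b^{2}$)
$W{\left(v \right)} = 0$ ($W{\left(v \right)} = \left(- \frac{1}{5}\right) 0 = 0$)
$F{\left(j \right)} = 0$
$\sqrt{Z{\left(-1920,615 \right)} + F{\left(1837 \right)}} = \sqrt{\left(3 + 615 + 615 \left(-1920\right)^{2}\right) + 0} = \sqrt{\left(3 + 615 + 615 \cdot 3686400\right) + 0} = \sqrt{\left(3 + 615 + 2267136000\right) + 0} = \sqrt{2267136618 + 0} = \sqrt{2267136618}$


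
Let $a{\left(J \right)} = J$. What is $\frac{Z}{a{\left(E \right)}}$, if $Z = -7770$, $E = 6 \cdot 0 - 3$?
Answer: $2590$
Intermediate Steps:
$E = -3$ ($E = 0 - 3 = -3$)
$\frac{Z}{a{\left(E \right)}} = - \frac{7770}{-3} = \left(-7770\right) \left(- \frac{1}{3}\right) = 2590$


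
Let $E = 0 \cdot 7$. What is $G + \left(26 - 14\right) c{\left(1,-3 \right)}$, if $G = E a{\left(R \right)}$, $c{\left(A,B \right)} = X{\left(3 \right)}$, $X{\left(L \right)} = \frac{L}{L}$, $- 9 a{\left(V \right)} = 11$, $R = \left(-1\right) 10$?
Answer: $12$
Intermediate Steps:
$R = -10$
$a{\left(V \right)} = - \frac{11}{9}$ ($a{\left(V \right)} = \left(- \frac{1}{9}\right) 11 = - \frac{11}{9}$)
$X{\left(L \right)} = 1$
$c{\left(A,B \right)} = 1$
$E = 0$
$G = 0$ ($G = 0 \left(- \frac{11}{9}\right) = 0$)
$G + \left(26 - 14\right) c{\left(1,-3 \right)} = 0 + \left(26 - 14\right) 1 = 0 + 12 \cdot 1 = 0 + 12 = 12$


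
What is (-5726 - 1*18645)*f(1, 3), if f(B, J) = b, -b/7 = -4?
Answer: -682388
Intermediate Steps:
b = 28 (b = -7*(-4) = 28)
f(B, J) = 28
(-5726 - 1*18645)*f(1, 3) = (-5726 - 1*18645)*28 = (-5726 - 18645)*28 = -24371*28 = -682388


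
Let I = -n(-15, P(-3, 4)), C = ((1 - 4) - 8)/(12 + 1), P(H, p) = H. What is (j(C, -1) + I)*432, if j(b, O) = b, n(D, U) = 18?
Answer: -105840/13 ≈ -8141.5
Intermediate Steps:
C = -11/13 (C = (-3 - 8)/13 = -11*1/13 = -11/13 ≈ -0.84615)
I = -18 (I = -1*18 = -18)
(j(C, -1) + I)*432 = (-11/13 - 18)*432 = -245/13*432 = -105840/13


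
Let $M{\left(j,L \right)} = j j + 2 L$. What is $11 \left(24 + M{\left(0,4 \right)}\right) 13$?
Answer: $4576$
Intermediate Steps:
$M{\left(j,L \right)} = j^{2} + 2 L$
$11 \left(24 + M{\left(0,4 \right)}\right) 13 = 11 \left(24 + \left(0^{2} + 2 \cdot 4\right)\right) 13 = 11 \left(24 + \left(0 + 8\right)\right) 13 = 11 \left(24 + 8\right) 13 = 11 \cdot 32 \cdot 13 = 352 \cdot 13 = 4576$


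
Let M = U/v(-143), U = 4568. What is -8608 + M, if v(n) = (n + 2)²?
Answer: -171131080/19881 ≈ -8607.8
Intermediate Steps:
v(n) = (2 + n)²
M = 4568/19881 (M = 4568/((2 - 143)²) = 4568/((-141)²) = 4568/19881 ≈ 0.22977)
-8608 + M = -8608 + 4568/19881 = -171131080/19881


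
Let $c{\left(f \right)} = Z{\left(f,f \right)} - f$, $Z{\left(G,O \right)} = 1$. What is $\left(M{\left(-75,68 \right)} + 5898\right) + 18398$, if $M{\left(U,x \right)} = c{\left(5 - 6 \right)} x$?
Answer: $24432$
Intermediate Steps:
$c{\left(f \right)} = 1 - f$
$M{\left(U,x \right)} = 2 x$ ($M{\left(U,x \right)} = \left(1 - \left(5 - 6\right)\right) x = \left(1 - -1\right) x = \left(1 + 1\right) x = 2 x$)
$\left(M{\left(-75,68 \right)} + 5898\right) + 18398 = \left(2 \cdot 68 + 5898\right) + 18398 = \left(136 + 5898\right) + 18398 = 6034 + 18398 = 24432$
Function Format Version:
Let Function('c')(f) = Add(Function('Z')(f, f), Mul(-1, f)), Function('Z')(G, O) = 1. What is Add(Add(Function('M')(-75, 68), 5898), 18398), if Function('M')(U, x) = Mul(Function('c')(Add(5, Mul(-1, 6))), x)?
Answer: 24432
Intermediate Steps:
Function('c')(f) = Add(1, Mul(-1, f))
Function('M')(U, x) = Mul(2, x) (Function('M')(U, x) = Mul(Add(1, Mul(-1, Add(5, Mul(-1, 6)))), x) = Mul(Add(1, Mul(-1, Add(5, -6))), x) = Mul(Add(1, Mul(-1, -1)), x) = Mul(Add(1, 1), x) = Mul(2, x))
Add(Add(Function('M')(-75, 68), 5898), 18398) = Add(Add(Mul(2, 68), 5898), 18398) = Add(Add(136, 5898), 18398) = Add(6034, 18398) = 24432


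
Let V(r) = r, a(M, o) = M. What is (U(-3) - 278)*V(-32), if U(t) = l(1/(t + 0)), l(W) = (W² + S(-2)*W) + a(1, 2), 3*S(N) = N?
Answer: 26560/3 ≈ 8853.3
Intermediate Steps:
S(N) = N/3
l(W) = 1 + W² - 2*W/3 (l(W) = (W² + ((⅓)*(-2))*W) + 1 = (W² - 2*W/3) + 1 = 1 + W² - 2*W/3)
U(t) = 1 + t⁻² - 2/(3*t) (U(t) = 1 + (1/(t + 0))² - 2/(3*(t + 0)) = 1 + (1/t)² - 2/(3*t) = 1 + t⁻² - 2/(3*t))
(U(-3) - 278)*V(-32) = ((1 + (-3)⁻² - ⅔/(-3)) - 278)*(-32) = ((1 + ⅑ - ⅔*(-⅓)) - 278)*(-32) = ((1 + ⅑ + 2/9) - 278)*(-32) = (4/3 - 278)*(-32) = -830/3*(-32) = 26560/3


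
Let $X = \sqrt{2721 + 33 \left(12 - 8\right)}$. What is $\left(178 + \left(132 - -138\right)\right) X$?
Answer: $1344 \sqrt{317} \approx 23929.0$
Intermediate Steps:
$X = 3 \sqrt{317}$ ($X = \sqrt{2721 + 33 \cdot 4} = \sqrt{2721 + 132} = \sqrt{2853} = 3 \sqrt{317} \approx 53.413$)
$\left(178 + \left(132 - -138\right)\right) X = \left(178 + \left(132 - -138\right)\right) 3 \sqrt{317} = \left(178 + \left(132 + 138\right)\right) 3 \sqrt{317} = \left(178 + 270\right) 3 \sqrt{317} = 448 \cdot 3 \sqrt{317} = 1344 \sqrt{317}$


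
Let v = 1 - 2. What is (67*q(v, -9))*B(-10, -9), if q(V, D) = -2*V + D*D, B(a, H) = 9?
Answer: 50049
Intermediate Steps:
v = -1
q(V, D) = D² - 2*V (q(V, D) = -2*V + D² = D² - 2*V)
(67*q(v, -9))*B(-10, -9) = (67*((-9)² - 2*(-1)))*9 = (67*(81 + 2))*9 = (67*83)*9 = 5561*9 = 50049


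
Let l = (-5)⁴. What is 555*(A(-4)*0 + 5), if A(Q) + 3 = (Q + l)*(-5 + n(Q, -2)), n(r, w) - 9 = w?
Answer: 2775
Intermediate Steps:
n(r, w) = 9 + w
l = 625
A(Q) = 1247 + 2*Q (A(Q) = -3 + (Q + 625)*(-5 + (9 - 2)) = -3 + (625 + Q)*(-5 + 7) = -3 + (625 + Q)*2 = -3 + (1250 + 2*Q) = 1247 + 2*Q)
555*(A(-4)*0 + 5) = 555*((1247 + 2*(-4))*0 + 5) = 555*((1247 - 8)*0 + 5) = 555*(1239*0 + 5) = 555*(0 + 5) = 555*5 = 2775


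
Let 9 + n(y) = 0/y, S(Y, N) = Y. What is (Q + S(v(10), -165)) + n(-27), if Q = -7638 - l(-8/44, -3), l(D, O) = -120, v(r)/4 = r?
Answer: -7487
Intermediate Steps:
v(r) = 4*r
n(y) = -9 (n(y) = -9 + 0/y = -9 + 0 = -9)
Q = -7518 (Q = -7638 - 1*(-120) = -7638 + 120 = -7518)
(Q + S(v(10), -165)) + n(-27) = (-7518 + 4*10) - 9 = (-7518 + 40) - 9 = -7478 - 9 = -7487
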